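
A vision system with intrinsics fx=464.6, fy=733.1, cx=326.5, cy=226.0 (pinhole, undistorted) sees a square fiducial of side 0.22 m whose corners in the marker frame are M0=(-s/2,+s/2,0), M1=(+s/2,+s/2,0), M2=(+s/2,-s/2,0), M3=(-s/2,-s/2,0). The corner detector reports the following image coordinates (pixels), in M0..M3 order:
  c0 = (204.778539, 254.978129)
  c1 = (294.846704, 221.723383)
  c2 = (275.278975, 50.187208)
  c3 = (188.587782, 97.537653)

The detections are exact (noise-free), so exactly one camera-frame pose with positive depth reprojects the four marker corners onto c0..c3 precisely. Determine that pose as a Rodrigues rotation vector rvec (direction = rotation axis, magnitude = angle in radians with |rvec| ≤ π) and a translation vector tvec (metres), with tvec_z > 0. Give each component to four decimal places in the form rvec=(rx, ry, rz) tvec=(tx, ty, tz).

Intrinsics K: fx=464.6, fy=733.1, cx=326.5, cy=226.0
Marker side s = 0.22 m; corners in marker frame (Z=0):
  M0 = (-0.1100, +0.1100, 0)
  M1 = (+0.1100, +0.1100, 0)
  M2 = (+0.1100, -0.1100, 0)
  M3 = (-0.1100, -0.1100, 0)
Detected image corners:
  c0 = (204.778539, 254.978129) px
  c1 = (294.846704, 221.723383) px
  c2 = (275.278975, 50.187208) px
  c3 = (188.587782, 97.537653) px
Planar DLT: solve 8×8 A·h = b for H (H[2,2]=1):
  H  [+302.48958 +59.14676 +238.78303]
  H  [-247.77641 +732.11144 +156.20128]
  H  [-0.41167 -0.09040 +1.00000]
B = K⁻¹H; ‖b₁‖=1.048014, ‖b₂‖=1.048014; λ = 2/(‖b₁‖+‖b₂‖) = 0.954185, sign → tz>0 ⇒ λ=+0.954185
r₁ = λ·B[:,0] = (+0.89729,-0.20140,-0.39281); r₂ = λ·B[:,1] = (+0.18209,+0.97949,-0.08626)
r₃ = r₁×r₂ = (+0.40213,+0.00587,+0.91557); SVD([r₁ r₂ r₃]) → R = UVᵀ:
  R  [+0.89729 +0.18209 +0.40213]
  R  [-0.20140 +0.97949 +0.00587]
  R  [-0.39281 -0.08626 +0.91557]
t = (-0.18015, -0.09085, +0.95419) m
tr R = 2.792351; θ = arccos((tr R − 1)/2) = 0.459723 rad = 26.340°
axis k = ((R−Rᵀ)₃₂, (R−Rᵀ)₁₃, (R−Rᵀ)₂₁) / (2 sinθ) = (-0.103821, +0.895801, -0.432159)
rvec = θ·k = (-0.047729, +0.411820, -0.198673)

rvec=(-0.0477, 0.4118, -0.1987) tvec=(-0.1802, -0.0908, 0.9542)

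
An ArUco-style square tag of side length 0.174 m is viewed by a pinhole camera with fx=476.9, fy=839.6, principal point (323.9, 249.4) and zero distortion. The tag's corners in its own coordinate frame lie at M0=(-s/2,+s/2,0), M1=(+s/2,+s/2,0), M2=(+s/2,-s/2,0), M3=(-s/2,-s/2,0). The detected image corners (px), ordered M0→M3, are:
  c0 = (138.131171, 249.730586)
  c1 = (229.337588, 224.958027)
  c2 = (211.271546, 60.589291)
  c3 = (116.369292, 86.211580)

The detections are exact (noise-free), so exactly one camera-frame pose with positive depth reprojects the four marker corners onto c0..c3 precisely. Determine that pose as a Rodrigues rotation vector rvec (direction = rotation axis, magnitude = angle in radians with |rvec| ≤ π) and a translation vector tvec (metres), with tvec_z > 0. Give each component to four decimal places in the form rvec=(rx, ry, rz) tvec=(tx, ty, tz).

rvec=(0.2012, -0.0200, -0.1524) tvec=(-0.2775, -0.0972, 0.8829)

Intrinsics K: fx=476.9, fy=839.6, cx=323.9, cy=249.4
Marker side s = 0.174 m; corners in marker frame (Z=0):
  M0 = (-0.0870, +0.0870, 0)
  M1 = (+0.0870, +0.0870, 0)
  M2 = (+0.0870, -0.0870, 0)
  M3 = (-0.0870, -0.0870, 0)
Detected image corners:
  c0 = (138.131171, 249.730586) px
  c1 = (229.337588, 224.958027) px
  c2 = (211.271546, 60.589291) px
  c3 = (116.369292, 86.211580) px
Planar DLT: solve 8×8 A·h = b for H (H[2,2]=1):
  H  [+535.47593 +153.91885 +173.99493]
  H  [-143.96808 +977.50187 +156.98677]
  H  [+0.00513 +0.22716 +1.00000]
B = K⁻¹H; ‖b₁‖=1.132646, ‖b₂‖=1.132646; λ = 2/(‖b₁‖+‖b₂‖) = 0.882888, sign → tz>0 ⇒ λ=+0.882888
r₁ = λ·B[:,0] = (+0.98826,-0.15274,+0.00453); r₂ = λ·B[:,1] = (+0.14874,+0.96833,+0.20056)
r₃ = r₁×r₂ = (-0.03501,-0.19753,+0.97967); SVD([r₁ r₂ r₃]) → R = UVᵀ:
  R  [+0.98826 +0.14874 -0.03501]
  R  [-0.15274 +0.96833 -0.19753]
  R  [+0.00453 +0.20056 +0.97967]
t = (-0.27752, -0.09718, +0.88289) m
tr R = 2.936253; θ = arccos((tr R − 1)/2) = 0.253156 rad = 14.505°
axis k = ((R−Rᵀ)₃₂, (R−Rᵀ)₁₃, (R−Rᵀ)₂₁) / (2 sinθ) = (+0.794711, -0.078935, -0.601833)
rvec = θ·k = (+0.201186, -0.019983, -0.152358)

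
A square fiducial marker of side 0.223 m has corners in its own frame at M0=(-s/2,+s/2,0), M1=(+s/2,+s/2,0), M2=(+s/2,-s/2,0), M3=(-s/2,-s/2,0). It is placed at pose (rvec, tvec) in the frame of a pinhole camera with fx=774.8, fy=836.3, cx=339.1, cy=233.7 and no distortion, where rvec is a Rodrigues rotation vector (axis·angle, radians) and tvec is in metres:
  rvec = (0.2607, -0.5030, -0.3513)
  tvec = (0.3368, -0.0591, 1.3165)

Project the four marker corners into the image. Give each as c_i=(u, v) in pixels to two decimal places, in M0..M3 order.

Intrinsics K: fx=774.8, fy=836.3, cx=339.1, cy=233.7
Marker side s = 0.223 m; corners in marker frame (Z=0):
  M0 = (-0.1115, +0.1115, 0)
  M1 = (+0.1115, +0.1115, 0)
  M2 = (+0.1115, -0.1115, 0)
  M3 = (-0.1115, -0.1115, 0)
rvec = (0.2607, -0.5030, -0.3513), |rvec| = θ = 0.66662 rad = 38.195°
Rodrigues: sinθ=0.61833, 1−cosθ=0.21409; R = I + sinθ·[k]× + (1−cosθ)·[k]×²:
    [+0.81866 +0.26268 -0.51069]
    [-0.38903 +0.90780 -0.15669]
    [+0.42244 +0.32694 +0.84537]
t = (0.3368, -0.0591, 1.3165) m
M0: Pc = R·M0+t = (+0.27481, +0.08550, +1.30585); u = 774.8·(+0.27481)/1.30585 + 339.1 = 502.1519, v = 836.3·(+0.08550)/1.30585 + 233.7 = 288.4541
M1: Pc = R·M1+t = (+0.45737, -0.00126, +1.40006); u = 774.8·(+0.45737)/1.40006 + 339.1 = 592.2108, v = 836.3·(-0.00126)/1.40006 + 233.7 = 232.9495
M2: Pc = R·M2+t = (+0.39879, -0.20370, +1.32715); u = 774.8·(+0.39879)/1.32715 + 339.1 = 571.9177, v = 836.3·(-0.20370)/1.32715 + 233.7 = 105.3410
M3: Pc = R·M3+t = (+0.21623, -0.11694, +1.23294); u = 774.8·(+0.21623)/1.23294 + 339.1 = 474.9828, v = 836.3·(-0.11694)/1.23294 + 233.7 = 154.3777

c0=(502.15, 288.45) c1=(592.21, 232.95) c2=(571.92, 105.34) c3=(474.98, 154.38)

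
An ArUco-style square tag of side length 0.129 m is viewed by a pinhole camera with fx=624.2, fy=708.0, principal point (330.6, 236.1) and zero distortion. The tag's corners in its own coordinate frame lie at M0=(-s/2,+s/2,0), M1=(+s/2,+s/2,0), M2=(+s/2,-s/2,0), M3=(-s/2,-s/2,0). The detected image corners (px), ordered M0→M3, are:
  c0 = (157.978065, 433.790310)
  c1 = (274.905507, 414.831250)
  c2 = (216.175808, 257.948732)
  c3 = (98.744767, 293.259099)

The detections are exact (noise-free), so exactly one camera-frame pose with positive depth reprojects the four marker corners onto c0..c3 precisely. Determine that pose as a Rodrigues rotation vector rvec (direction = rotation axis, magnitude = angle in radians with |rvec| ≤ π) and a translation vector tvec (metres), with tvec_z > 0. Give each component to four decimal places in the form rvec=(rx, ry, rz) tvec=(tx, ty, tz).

Intrinsics K: fx=624.2, fy=708.0, cx=330.6, cy=236.1
Marker side s = 0.129 m; corners in marker frame (Z=0):
  M0 = (-0.0645, +0.0645, 0)
  M1 = (+0.0645, +0.0645, 0)
  M2 = (+0.0645, -0.0645, 0)
  M3 = (-0.0645, -0.0645, 0)
Detected image corners:
  c0 = (157.978065, 433.790310) px
  c1 = (274.905507, 414.831250) px
  c2 = (216.175808, 257.948732) px
  c3 = (98.744767, 293.259099) px
Planar DLT: solve 8×8 A·h = b for H (H[2,2]=1):
  H  [+763.40574 +536.48503 +184.82737]
  H  [-479.87017 +1297.79128 +352.66647]
  H  [-0.77511 +0.42346 +1.00000]
B = K⁻¹H; ‖b₁‖=1.856088, ‖b₂‖=1.856088; λ = 2/(‖b₁‖+‖b₂‖) = 0.538767, sign → tz>0 ⇒ λ=+0.538767
r₁ = λ·B[:,0] = (+0.88010,-0.22591,-0.41760); r₂ = λ·B[:,1] = (+0.34222,+0.91150,+0.22815)
r₃ = r₁×r₂ = (+0.32910,-0.34371,+0.87952); SVD([r₁ r₂ r₃]) → R = UVᵀ:
  R  [+0.88010 +0.34222 +0.32910]
  R  [-0.22591 +0.91150 -0.34371]
  R  [-0.41760 +0.22815 +0.87952]
t = (-0.12582, +0.08870, +0.53877) m
tr R = 2.671120; θ = arccos((tr R − 1)/2) = 0.581645 rad = 33.326°
axis k = ((R−Rᵀ)₃₂, (R−Rᵀ)₁₃, (R−Rᵀ)₂₁) / (2 sinθ) = (+0.520434, +0.679567, -0.517046)
rvec = θ·k = (+0.302708, +0.395267, -0.300737)

rvec=(0.3027, 0.3953, -0.3007) tvec=(-0.1258, 0.0887, 0.5388)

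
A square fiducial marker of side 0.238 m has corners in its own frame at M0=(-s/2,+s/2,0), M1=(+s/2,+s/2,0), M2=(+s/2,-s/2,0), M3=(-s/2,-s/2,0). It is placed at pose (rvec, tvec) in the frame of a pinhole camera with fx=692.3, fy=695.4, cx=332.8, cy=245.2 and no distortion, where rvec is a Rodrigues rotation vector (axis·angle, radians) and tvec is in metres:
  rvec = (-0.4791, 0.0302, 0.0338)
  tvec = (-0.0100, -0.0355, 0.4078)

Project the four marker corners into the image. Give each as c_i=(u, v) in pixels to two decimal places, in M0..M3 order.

c0=(74.04, 375.58) c1=(539.66, 390.94) c2=(504.44, 35.73) c3=(148.72, 30.67)

Intrinsics K: fx=692.3, fy=695.4, cx=332.8, cy=245.2
Marker side s = 0.238 m; corners in marker frame (Z=0):
  M0 = (-0.1190, +0.1190, 0)
  M1 = (+0.1190, +0.1190, 0)
  M2 = (+0.1190, -0.1190, 0)
  M3 = (-0.1190, -0.1190, 0)
rvec = (-0.4791, 0.0302, 0.0338), |rvec| = θ = 0.48124 rad = 27.573°
Rodrigues: sinθ=0.46288, 1−cosθ=0.11358; R = I + sinθ·[k]× + (1−cosθ)·[k]×²:
    [+0.99899 -0.03961 +0.02111]
    [+0.02541 +0.88687 +0.46132]
    [-0.03699 -0.46032 +0.88698]
t = (-0.0100, -0.0355, 0.4078) m
M0: Pc = R·M0+t = (-0.13359, +0.06701, +0.35742); u = 692.3·(-0.13359)/0.35742 + 332.8 = 74.0410, v = 695.4·(+0.06701)/0.35742 + 245.2 = 375.5800
M1: Pc = R·M1+t = (+0.10417, +0.07306, +0.34862); u = 692.3·(+0.10417)/0.34862 + 332.8 = 539.6577, v = 695.4·(+0.07306)/0.34862 + 245.2 = 390.9378
M2: Pc = R·M2+t = (+0.11359, -0.13801, +0.45818); u = 692.3·(+0.11359)/0.45818 + 332.8 = 504.4383, v = 695.4·(-0.13801)/0.45818 + 245.2 = 35.7297
M3: Pc = R·M3+t = (-0.12417, -0.14406, +0.46698); u = 692.3·(-0.12417)/0.46698 + 332.8 = 148.7218, v = 695.4·(-0.14406)/0.46698 + 245.2 = 30.6713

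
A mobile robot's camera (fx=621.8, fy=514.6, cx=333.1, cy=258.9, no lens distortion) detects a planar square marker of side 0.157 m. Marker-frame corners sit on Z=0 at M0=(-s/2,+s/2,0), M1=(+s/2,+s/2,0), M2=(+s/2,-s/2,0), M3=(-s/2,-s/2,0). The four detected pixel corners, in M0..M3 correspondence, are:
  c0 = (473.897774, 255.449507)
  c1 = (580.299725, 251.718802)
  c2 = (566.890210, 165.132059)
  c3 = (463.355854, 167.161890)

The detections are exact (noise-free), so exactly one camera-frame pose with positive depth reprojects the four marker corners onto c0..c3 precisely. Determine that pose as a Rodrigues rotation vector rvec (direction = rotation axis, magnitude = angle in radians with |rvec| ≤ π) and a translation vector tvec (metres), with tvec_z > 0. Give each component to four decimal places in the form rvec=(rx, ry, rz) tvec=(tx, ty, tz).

Intrinsics K: fx=621.8, fy=514.6, cx=333.1, cy=258.9
Marker side s = 0.157 m; corners in marker frame (Z=0):
  M0 = (-0.0785, +0.0785, 0)
  M1 = (+0.0785, +0.0785, 0)
  M2 = (+0.0785, -0.0785, 0)
  M3 = (-0.0785, -0.0785, 0)
Detected image corners:
  c0 = (473.897774, 255.449507) px
  c1 = (580.299725, 251.718802) px
  c2 = (566.890210, 165.132059) px
  c3 = (463.355854, 167.161890) px
Planar DLT: solve 8×8 A·h = b for H (H[2,2]=1):
  H  [+729.80147 -21.31205 +521.50782]
  H  [+6.44091 +517.53831 +209.20899]
  H  [+0.11773 -0.18744 +1.00000]
B = K⁻¹H; ‖b₁‖=1.117824, ‖b₂‖=1.117824; λ = 2/(‖b₁‖+‖b₂‖) = 0.894596, sign → tz>0 ⇒ λ=+0.894596
r₁ = λ·B[:,0] = (+0.99356,-0.04179,+0.10532); r₂ = λ·B[:,1] = (+0.05916,+0.98406,-0.16768)
r₃ = r₁×r₂ = (-0.09663,+0.17283,+0.98020); SVD([r₁ r₂ r₃]) → R = UVᵀ:
  R  [+0.99356 +0.05916 -0.09663]
  R  [-0.04179 +0.98406 +0.17283]
  R  [+0.10532 -0.16768 +0.98020]
t = (+0.27107, -0.08638, +0.89460) m
tr R = 2.957825; θ = arccos((tr R − 1)/2) = 0.205729 rad = 11.787°
axis k = ((R−Rᵀ)₃₂, (R−Rᵀ)₁₃, (R−Rᵀ)₂₁) / (2 sinθ) = (-0.833435, -0.494297, -0.247095)
rvec = θ·k = (-0.171462, -0.101691, -0.050835)

rvec=(-0.1715, -0.1017, -0.0508) tvec=(0.2711, -0.0864, 0.8946)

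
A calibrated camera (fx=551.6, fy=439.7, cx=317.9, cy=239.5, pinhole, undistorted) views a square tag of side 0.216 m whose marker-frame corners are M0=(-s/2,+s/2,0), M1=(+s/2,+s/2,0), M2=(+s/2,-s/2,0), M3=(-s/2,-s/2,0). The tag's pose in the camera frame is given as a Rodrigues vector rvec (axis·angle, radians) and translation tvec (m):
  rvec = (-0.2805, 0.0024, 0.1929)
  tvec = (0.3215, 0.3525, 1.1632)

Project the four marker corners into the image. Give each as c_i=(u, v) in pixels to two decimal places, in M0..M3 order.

c0=(412.54, 407.35) c1=(516.53, 424.15) c2=(525.60, 339.69) c3=(426.72, 324.17)

Intrinsics K: fx=551.6, fy=439.7, cx=317.9, cy=239.5
Marker side s = 0.216 m; corners in marker frame (Z=0):
  M0 = (-0.1080, +0.1080, 0)
  M1 = (+0.1080, +0.1080, 0)
  M2 = (+0.1080, -0.1080, 0)
  M3 = (-0.1080, -0.1080, 0)
rvec = (-0.2805, 0.0024, 0.1929), |rvec| = θ = 0.34044 rad = 19.506°
Rodrigues: sinθ=0.33390, 1−cosθ=0.05739; R = I + sinθ·[k]× + (1−cosθ)·[k]×²:
    [+0.98157 -0.18953 -0.02444]
    [+0.18886 +0.94261 +0.27534]
    [-0.02915 -0.27488 +0.96104]
t = (0.3215, 0.3525, 1.1632) m
M0: Pc = R·M0+t = (+0.19502, +0.43391, +1.13666); u = 551.6·(+0.19502)/1.13666 + 317.9 = 412.5401, v = 439.7·(+0.43391)/1.13666 + 239.5 = 407.3496
M1: Pc = R·M1+t = (+0.40704, +0.47470, +1.13036); u = 551.6·(+0.40704)/1.13036 + 317.9 = 516.5293, v = 439.7·(+0.47470)/1.13036 + 239.5 = 424.1530
M2: Pc = R·M2+t = (+0.44798, +0.27109, +1.18974); u = 551.6·(+0.44798)/1.18974 + 317.9 = 525.5968, v = 439.7·(+0.27109)/1.18974 + 239.5 = 339.6904
M3: Pc = R·M3+t = (+0.23596, +0.23030, +1.19604); u = 551.6·(+0.23596)/1.19604 + 317.9 = 426.7222, v = 439.7·(+0.23030)/1.19604 + 239.5 = 324.1658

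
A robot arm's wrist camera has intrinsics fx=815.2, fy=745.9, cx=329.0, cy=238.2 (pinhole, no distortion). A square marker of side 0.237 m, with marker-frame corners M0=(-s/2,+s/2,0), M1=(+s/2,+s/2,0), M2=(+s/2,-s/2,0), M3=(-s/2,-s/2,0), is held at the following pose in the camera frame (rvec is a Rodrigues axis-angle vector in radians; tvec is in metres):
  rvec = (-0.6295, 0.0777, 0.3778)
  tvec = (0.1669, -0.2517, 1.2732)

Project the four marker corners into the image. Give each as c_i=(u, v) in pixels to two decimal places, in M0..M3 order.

c0=(337.78, 115.72) c1=(489.56, 159.10) c2=(527.32, 67.45) c3=(389.12, 31.24)

Intrinsics K: fx=815.2, fy=745.9, cx=329.0, cy=238.2
Marker side s = 0.237 m; corners in marker frame (Z=0):
  M0 = (-0.1185, +0.1185, 0)
  M1 = (+0.1185, +0.1185, 0)
  M2 = (+0.1185, -0.1185, 0)
  M3 = (-0.1185, -0.1185, 0)
rvec = (-0.6295, 0.0777, 0.3778), |rvec| = θ = 0.73827 rad = 42.300°
Rodrigues: sinθ=0.67301, 1−cosθ=0.26037; R = I + sinθ·[k]× + (1−cosθ)·[k]×²:
    [+0.92893 -0.36777 -0.04278]
    [+0.32104 +0.74252 +0.58788]
    [-0.18444 -0.55983 +0.80782]
t = (0.1669, -0.2517, 1.2732) m
M0: Pc = R·M0+t = (+0.01324, -0.20175, +1.22872); u = 815.2·(+0.01324)/1.22872 + 329.0 = 337.7847, v = 745.9·(-0.20175)/1.22872 + 238.2 = 115.7236
M1: Pc = R·M1+t = (+0.23340, -0.12567, +1.18500); u = 815.2·(+0.23340)/1.18500 + 329.0 = 489.5615, v = 745.9·(-0.12567)/1.18500 + 238.2 = 159.0981
M2: Pc = R·M2+t = (+0.32056, -0.30165, +1.31768); u = 815.2·(+0.32056)/1.31768 + 329.0 = 527.3175, v = 745.9·(-0.30165)/1.31768 + 238.2 = 67.4479
M3: Pc = R·M3+t = (+0.10040, -0.37773, +1.36140); u = 815.2·(+0.10040)/1.36140 + 329.0 = 389.1205, v = 745.9·(-0.37773)/1.36140 + 238.2 = 31.2434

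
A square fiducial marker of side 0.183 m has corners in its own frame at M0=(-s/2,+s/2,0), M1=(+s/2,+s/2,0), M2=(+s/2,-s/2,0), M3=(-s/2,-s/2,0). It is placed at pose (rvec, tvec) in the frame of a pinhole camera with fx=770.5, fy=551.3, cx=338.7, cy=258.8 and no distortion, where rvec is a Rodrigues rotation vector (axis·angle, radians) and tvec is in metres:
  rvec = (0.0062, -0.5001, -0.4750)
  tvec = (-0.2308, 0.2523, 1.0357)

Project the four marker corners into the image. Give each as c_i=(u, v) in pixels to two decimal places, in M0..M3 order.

c0=(138.19, 464.11) c1=(253.60, 407.49) c2=(194.12, 326.23) c3=(71.05, 377.15)

Intrinsics K: fx=770.5, fy=551.3, cx=338.7, cy=258.8
Marker side s = 0.183 m; corners in marker frame (Z=0):
  M0 = (-0.0915, +0.0915, 0)
  M1 = (+0.0915, +0.0915, 0)
  M2 = (+0.0915, -0.0915, 0)
  M3 = (-0.0915, -0.0915, 0)
rvec = (0.0062, -0.5001, -0.4750), |rvec| = θ = 0.68976 rad = 39.520°
Rodrigues: sinθ=0.63635, 1−cosθ=0.22860; R = I + sinθ·[k]× + (1−cosθ)·[k]×²:
    [+0.77142 +0.43673 -0.46279]
    [-0.43971 +0.89157 +0.10842]
    [+0.45996 +0.11986 +0.87981]
t = (-0.2308, 0.2523, 1.0357) m
M0: Pc = R·M0+t = (-0.26142, +0.37411, +1.00458); u = 770.5·(-0.26142)/1.00458 + 338.7 = 138.1913, v = 551.3·(+0.37411)/1.00458 + 258.8 = 464.1077
M1: Pc = R·M1+t = (-0.12025, +0.29365, +1.08875); u = 770.5·(-0.12025)/1.08875 + 338.7 = 253.5973, v = 551.3·(+0.29365)/1.08875 + 258.8 = 407.4898
M2: Pc = R·M2+t = (-0.20018, +0.13049, +1.06682); u = 770.5·(-0.20018)/1.06682 + 338.7 = 194.1248, v = 551.3·(+0.13049)/1.06682 + 258.8 = 326.2321
M3: Pc = R·M3+t = (-0.34135, +0.21095, +0.98265); u = 770.5·(-0.34135)/0.98265 + 338.7 = 71.0483, v = 551.3·(+0.21095)/0.98265 + 258.8 = 377.1532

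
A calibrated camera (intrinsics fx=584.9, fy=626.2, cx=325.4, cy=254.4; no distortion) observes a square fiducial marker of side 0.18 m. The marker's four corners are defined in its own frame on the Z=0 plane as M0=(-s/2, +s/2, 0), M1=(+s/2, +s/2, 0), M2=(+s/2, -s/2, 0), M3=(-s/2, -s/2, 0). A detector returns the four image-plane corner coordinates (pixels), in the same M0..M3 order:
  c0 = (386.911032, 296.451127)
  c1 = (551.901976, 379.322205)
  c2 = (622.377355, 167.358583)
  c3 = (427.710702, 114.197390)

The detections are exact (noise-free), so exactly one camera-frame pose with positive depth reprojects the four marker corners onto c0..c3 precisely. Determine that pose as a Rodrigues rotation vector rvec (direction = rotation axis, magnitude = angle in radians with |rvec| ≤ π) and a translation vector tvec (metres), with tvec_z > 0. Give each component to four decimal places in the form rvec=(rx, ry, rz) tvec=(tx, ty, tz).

Intrinsics K: fx=584.9, fy=626.2, cx=325.4, cy=254.4
Marker side s = 0.18 m; corners in marker frame (Z=0):
  M0 = (-0.0900, +0.0900, 0)
  M1 = (+0.0900, +0.0900, 0)
  M2 = (+0.0900, -0.0900, 0)
  M3 = (-0.0900, -0.0900, 0)
Detected image corners:
  c0 = (386.911032, 296.451127) px
  c1 = (551.901976, 379.322205) px
  c2 = (622.377355, 167.358583) px
  c3 = (427.710702, 114.197390) px
Planar DLT: solve 8×8 A·h = b for H (H[2,2]=1):
  H  [+476.31103 -5.87960 +487.30165]
  H  [+132.79099 +1229.53251 +241.41277]
  H  [-1.04244 +0.59427 +1.00000]
B = K⁻¹H; ‖b₁‖=1.853289, ‖b₂‖=1.853289; λ = 2/(‖b₁‖+‖b₂‖) = 0.539581, sign → tz>0 ⇒ λ=+0.539581
r₁ = λ·B[:,0] = (+0.75233,+0.34294,-0.56248); r₂ = λ·B[:,1] = (-0.18382,+0.92919,+0.32065)
r₃ = r₁×r₂ = (+0.63262,-0.13785,+0.76210); SVD([r₁ r₂ r₃]) → R = UVᵀ:
  R  [+0.75233 -0.18382 +0.63262]
  R  [+0.34294 +0.92919 -0.13785]
  R  [-0.56248 +0.32065 +0.76210]
t = (+0.14936, -0.01119, +0.53958) m
tr R = 2.443622; θ = arccos((tr R − 1)/2) = 0.764381 rad = 43.796°
axis k = ((R−Rᵀ)₃₂, (R−Rᵀ)₁₃, (R−Rᵀ)₂₁) / (2 sinθ) = (+0.331244, +0.863399, +0.380552)
rvec = θ·k = (+0.253197, +0.659966, +0.290887)

rvec=(0.2532, 0.6600, 0.2909) tvec=(0.1494, -0.0112, 0.5396)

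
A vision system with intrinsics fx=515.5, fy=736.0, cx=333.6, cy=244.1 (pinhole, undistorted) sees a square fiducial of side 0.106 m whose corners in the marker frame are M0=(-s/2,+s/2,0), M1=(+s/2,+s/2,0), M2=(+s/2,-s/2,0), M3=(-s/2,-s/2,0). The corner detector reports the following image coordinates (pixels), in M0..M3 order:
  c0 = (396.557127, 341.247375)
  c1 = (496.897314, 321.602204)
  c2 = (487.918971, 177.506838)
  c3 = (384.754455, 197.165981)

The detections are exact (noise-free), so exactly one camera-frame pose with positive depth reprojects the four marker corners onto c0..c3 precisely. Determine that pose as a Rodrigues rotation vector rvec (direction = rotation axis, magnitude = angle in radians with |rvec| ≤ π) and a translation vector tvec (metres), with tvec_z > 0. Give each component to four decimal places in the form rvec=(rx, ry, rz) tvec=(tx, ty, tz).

rvec=(0.1360, -0.0273, -0.1321) tvec=(0.1112, 0.0117, 0.5302)

Intrinsics K: fx=515.5, fy=736.0, cx=333.6, cy=244.1
Marker side s = 0.106 m; corners in marker frame (Z=0):
  M0 = (-0.0530, +0.0530, 0)
  M1 = (+0.0530, +0.0530, 0)
  M2 = (+0.0530, -0.0530, 0)
  M3 = (-0.0530, -0.0530, 0)
Detected image corners:
  c0 = (396.557127, 341.247375) px
  c1 = (496.897314, 321.602204) px
  c2 = (487.918971, 177.506838) px
  c3 = (384.754455, 197.165981) px
Planar DLT: solve 8×8 A·h = b for H (H[2,2]=1):
  H  [+974.89961 +212.07039 +441.69565]
  H  [-176.49439 +1426.33613 +260.34920]
  H  [+0.03432 +0.25835 +1.00000]
B = K⁻¹H; ‖b₁‖=1.886078, ‖b₂‖=1.886078; λ = 2/(‖b₁‖+‖b₂‖) = 0.530201, sign → tz>0 ⇒ λ=+0.530201
r₁ = λ·B[:,0] = (+0.99092,-0.13318,+0.01820); r₂ = λ·B[:,1] = (+0.12947,+0.98208,+0.13698)
r₃ = r₁×r₂ = (-0.03611,-0.13338,+0.99041); SVD([r₁ r₂ r₃]) → R = UVᵀ:
  R  [+0.99092 +0.12947 -0.03611]
  R  [-0.13318 +0.98208 -0.13338]
  R  [+0.01820 +0.13698 +0.99041]
t = (+0.11118, +0.01171, +0.53020) m
tr R = 2.963408; θ = arccos((tr R − 1)/2) = 0.191584 rad = 10.977°
axis k = ((R−Rᵀ)₃₂, (R−Rᵀ)₁₃, (R−Rᵀ)₂₁) / (2 sinθ) = (+0.709923, -0.142614, -0.689688)
rvec = θ·k = (+0.136010, -0.027323, -0.132133)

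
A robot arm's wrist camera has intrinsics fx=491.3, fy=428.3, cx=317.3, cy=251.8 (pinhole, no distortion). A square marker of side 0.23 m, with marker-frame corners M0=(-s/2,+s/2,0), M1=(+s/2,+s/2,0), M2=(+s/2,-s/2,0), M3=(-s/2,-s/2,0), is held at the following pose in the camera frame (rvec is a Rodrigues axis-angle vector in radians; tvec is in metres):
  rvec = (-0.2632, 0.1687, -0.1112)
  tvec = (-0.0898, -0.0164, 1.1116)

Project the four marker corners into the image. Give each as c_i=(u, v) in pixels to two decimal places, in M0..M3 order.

Intrinsics K: fx=491.3, fy=428.3, cx=317.3, cy=251.8
Marker side s = 0.23 m; corners in marker frame (Z=0):
  M0 = (-0.1150, +0.1150, 0)
  M1 = (+0.1150, +0.1150, 0)
  M2 = (+0.1150, -0.1150, 0)
  M3 = (-0.1150, -0.1150, 0)
rvec = (-0.2632, 0.1687, -0.1112), |rvec| = θ = 0.33181 rad = 19.011°
Rodrigues: sinθ=0.32576, 1−cosθ=0.05455; R = I + sinθ·[k]× + (1−cosθ)·[k]×²:
    [+0.97977 +0.08717 +0.18012]
    [-0.13117 +0.95955 +0.24910]
    [-0.15112 -0.26769 +0.95158]
t = (-0.0898, -0.0164, 1.1116) m
M0: Pc = R·M0+t = (-0.19245, +0.10903, +1.09819); u = 491.3·(-0.19245)/1.09819 + 317.3 = 231.2039, v = 428.3·(+0.10903)/1.09819 + 251.8 = 294.3233
M1: Pc = R·M1+t = (+0.03290, +0.07886, +1.06344); u = 491.3·(+0.03290)/1.06344 + 317.3 = 332.4990, v = 428.3·(+0.07886)/1.06344 + 251.8 = 283.5626
M2: Pc = R·M2+t = (+0.01285, -0.14183, +1.12501); u = 491.3·(+0.01285)/1.12501 + 317.3 = 322.9113, v = 428.3·(-0.14183)/1.12501 + 251.8 = 197.8029
M3: Pc = R·M3+t = (-0.21250, -0.11166, +1.15976); u = 491.3·(-0.21250)/1.15976 + 317.3 = 227.2810, v = 428.3·(-0.11166)/1.15976 + 251.8 = 210.5625

c0=(231.20, 294.32) c1=(332.50, 283.56) c2=(322.91, 197.80) c3=(227.28, 210.56)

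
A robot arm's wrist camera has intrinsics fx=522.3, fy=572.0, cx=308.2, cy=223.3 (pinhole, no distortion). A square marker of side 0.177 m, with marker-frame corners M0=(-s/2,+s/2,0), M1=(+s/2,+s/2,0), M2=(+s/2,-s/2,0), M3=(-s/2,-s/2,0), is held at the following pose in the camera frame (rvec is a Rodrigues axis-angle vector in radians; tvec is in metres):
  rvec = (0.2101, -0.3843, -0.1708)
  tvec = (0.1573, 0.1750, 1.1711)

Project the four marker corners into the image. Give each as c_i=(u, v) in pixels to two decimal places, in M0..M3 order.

c0=(347.59, 360.50) c1=(414.61, 336.59) c2=(408.57, 257.97) c3=(338.73, 278.38)

Intrinsics K: fx=522.3, fy=572.0, cx=308.2, cy=223.3
Marker side s = 0.177 m; corners in marker frame (Z=0):
  M0 = (-0.0885, +0.0885, 0)
  M1 = (+0.0885, +0.0885, 0)
  M2 = (+0.0885, -0.0885, 0)
  M3 = (-0.0885, -0.0885, 0)
rvec = (0.2101, -0.3843, -0.1708), |rvec| = θ = 0.47011 rad = 26.935°
Rodrigues: sinθ=0.45298, 1−cosθ=0.10848; R = I + sinθ·[k]× + (1−cosθ)·[k]×²:
    [+0.91319 +0.12495 -0.38791]
    [-0.20421 +0.96401 -0.17023]
    [+0.35269 +0.23467 +0.90584]
t = (0.1573, 0.1750, 1.1711) m
M0: Pc = R·M0+t = (+0.08754, +0.27839, +1.16066); u = 522.3·(+0.08754)/1.16066 + 308.2 = 347.5937, v = 572.0·(+0.27839)/1.16066 + 223.3 = 360.4965
M1: Pc = R·M1+t = (+0.24917, +0.24224, +1.22308); u = 522.3·(+0.24917)/1.22308 + 308.2 = 414.6067, v = 572.0·(+0.24224)/1.22308 + 223.3 = 336.5899
M2: Pc = R·M2+t = (+0.22706, +0.07161, +1.18154); u = 522.3·(+0.22706)/1.18154 + 308.2 = 408.5712, v = 572.0·(+0.07161)/1.18154 + 223.3 = 257.9683
M3: Pc = R·M3+t = (+0.06543, +0.10776, +1.11912); u = 522.3·(+0.06543)/1.11912 + 308.2 = 338.7344, v = 572.0·(+0.10776)/1.11912 + 223.3 = 278.3766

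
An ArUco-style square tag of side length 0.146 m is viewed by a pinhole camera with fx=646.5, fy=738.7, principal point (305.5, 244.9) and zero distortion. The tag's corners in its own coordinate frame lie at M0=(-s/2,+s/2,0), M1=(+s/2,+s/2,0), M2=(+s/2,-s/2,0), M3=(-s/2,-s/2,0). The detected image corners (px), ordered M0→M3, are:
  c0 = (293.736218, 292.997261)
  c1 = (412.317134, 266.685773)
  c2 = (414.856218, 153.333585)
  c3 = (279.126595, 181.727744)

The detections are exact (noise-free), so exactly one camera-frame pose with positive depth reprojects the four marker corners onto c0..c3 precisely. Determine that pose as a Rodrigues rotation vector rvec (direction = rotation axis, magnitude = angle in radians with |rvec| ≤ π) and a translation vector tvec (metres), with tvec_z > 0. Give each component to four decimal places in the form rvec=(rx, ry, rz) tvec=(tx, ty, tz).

Intrinsics K: fx=646.5, fy=738.7, cx=305.5, cy=244.9
Marker side s = 0.146 m; corners in marker frame (Z=0):
  M0 = (-0.0730, +0.0730, 0)
  M1 = (+0.0730, +0.0730, 0)
  M2 = (+0.0730, -0.0730, 0)
  M3 = (-0.0730, -0.0730, 0)
Detected image corners:
  c0 = (293.736218, 292.997261) px
  c1 = (412.317134, 266.685773) px
  c2 = (414.856218, 153.333585) px
  c3 = (279.126595, 181.727744) px
Planar DLT: solve 8×8 A·h = b for H (H[2,2]=1):
  H  [+900.88027 +362.62674 +350.66096]
  H  [-165.20819 +974.89984 +227.35725]
  H  [+0.09684 +0.91913 +1.00000]
B = K⁻¹H; ‖b₁‖=1.375178, ‖b₂‖=1.375178; λ = 2/(‖b₁‖+‖b₂‖) = 0.727178, sign → tz>0 ⇒ λ=+0.727178
r₁ = λ·B[:,0] = (+0.98003,-0.18598,+0.07042); r₂ = λ·B[:,1] = (+0.09204,+0.73811,+0.66837)
r₃ = r₁×r₂ = (-0.17628,-0.64854,+0.74049); SVD([r₁ r₂ r₃]) → R = UVᵀ:
  R  [+0.98003 +0.09204 -0.17628]
  R  [-0.18598 +0.73811 -0.64854]
  R  [+0.07042 +0.66837 +0.74049]
t = (+0.05080, -0.01727, +0.72718) m
tr R = 2.458623; θ = arccos((tr R − 1)/2) = 0.753481 rad = 43.171°
axis k = ((R−Rᵀ)₃₂, (R−Rᵀ)₁₃, (R−Rᵀ)₂₁) / (2 sinθ) = (+0.962401, -0.180286, -0.203178)
rvec = θ·k = (+0.725151, -0.135842, -0.153091)

rvec=(0.7252, -0.1358, -0.1531) tvec=(0.0508, -0.0173, 0.7272)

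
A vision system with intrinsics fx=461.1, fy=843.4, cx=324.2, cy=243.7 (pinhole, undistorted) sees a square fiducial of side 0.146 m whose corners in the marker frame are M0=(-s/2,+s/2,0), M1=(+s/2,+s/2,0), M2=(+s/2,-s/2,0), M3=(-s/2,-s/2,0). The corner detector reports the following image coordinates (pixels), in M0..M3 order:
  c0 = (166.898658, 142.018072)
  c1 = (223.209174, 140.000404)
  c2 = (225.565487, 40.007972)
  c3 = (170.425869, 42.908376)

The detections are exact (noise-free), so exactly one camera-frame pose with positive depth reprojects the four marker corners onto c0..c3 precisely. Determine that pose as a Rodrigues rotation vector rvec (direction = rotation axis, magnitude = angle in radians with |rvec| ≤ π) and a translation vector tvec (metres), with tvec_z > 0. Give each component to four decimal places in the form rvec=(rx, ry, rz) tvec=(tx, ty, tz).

rvec=(-0.1747, 0.0767, -0.0032) tvec=(-0.3268, -0.2139, 1.1793)

Intrinsics K: fx=461.1, fy=843.4, cx=324.2, cy=243.7
Marker side s = 0.146 m; corners in marker frame (Z=0):
  M0 = (-0.0730, +0.0730, 0)
  M1 = (+0.0730, +0.0730, 0)
  M2 = (+0.0730, -0.0730, 0)
  M3 = (-0.0730, -0.0730, 0)
Detected image corners:
  c0 = (166.898658, 142.018072) px
  c1 = (223.209174, 140.000404) px
  c2 = (225.565487, 40.007972) px
  c3 = (170.425869, 42.908376) px
Planar DLT: solve 8×8 A·h = b for H (H[2,2]=1):
  H  [+368.98454 -49.11923 +196.40968]
  H  [-22.74820 +668.40217 +90.70419]
  H  [-0.06437 -0.14732 +1.00000]
B = K⁻¹H; ‖b₁‖=0.847976, ‖b₂‖=0.847976; λ = 2/(‖b₁‖+‖b₂‖) = 1.179279, sign → tz>0 ⇒ λ=+1.179279
r₁ = λ·B[:,0] = (+0.99707,-0.00987,-0.07591); r₂ = λ·B[:,1] = (-0.00348,+0.98479,-0.17373)
r₃ = r₁×r₂ = (+0.07647,+0.17348,+0.98186); SVD([r₁ r₂ r₃]) → R = UVᵀ:
  R  [+0.99707 -0.00348 +0.07647]
  R  [-0.00987 +0.98479 +0.17348]
  R  [-0.07591 -0.17373 +0.98186]
t = (-0.32683, -0.21393, +1.17928) m
tr R = 2.963717; θ = arccos((tr R − 1)/2) = 0.190771 rad = 10.930°
axis k = ((R−Rᵀ)₃₂, (R−Rᵀ)₁₃, (R−Rᵀ)₂₁) / (2 sinθ) = (-0.915558, +0.401832, -0.016866)
rvec = θ·k = (-0.174662, +0.076658, -0.003217)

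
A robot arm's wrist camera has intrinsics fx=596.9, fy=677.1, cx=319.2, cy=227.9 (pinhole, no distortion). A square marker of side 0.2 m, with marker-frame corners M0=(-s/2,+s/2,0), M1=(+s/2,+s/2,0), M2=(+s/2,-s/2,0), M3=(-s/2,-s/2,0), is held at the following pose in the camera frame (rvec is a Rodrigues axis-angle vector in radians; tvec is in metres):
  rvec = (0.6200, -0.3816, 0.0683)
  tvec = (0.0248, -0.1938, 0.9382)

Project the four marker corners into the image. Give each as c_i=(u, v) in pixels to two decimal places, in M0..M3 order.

c0=(265.82, 151.94) c1=(377.16, 150.71) c2=(406.92, 21.56) c3=(283.59, 11.69)

Intrinsics K: fx=596.9, fy=677.1, cx=319.2, cy=227.9
Marker side s = 0.2 m; corners in marker frame (Z=0):
  M0 = (-0.1000, +0.1000, 0)
  M1 = (+0.1000, +0.1000, 0)
  M2 = (+0.1000, -0.1000, 0)
  M3 = (-0.1000, -0.1000, 0)
rvec = (0.6200, -0.3816, 0.0683), |rvec| = θ = 0.73122 rad = 41.896°
Rodrigues: sinθ=0.66778, 1−cosθ=0.25564; R = I + sinθ·[k]× + (1−cosθ)·[k]×²:
    [+0.92815 -0.17549 -0.32825]
    [-0.05074 +0.81398 -0.57867]
    [+0.36874 +0.55375 +0.74659]
t = (0.0248, -0.1938, 0.9382) m
M0: Pc = R·M0+t = (-0.08556, -0.10733, +0.95670); u = 596.9·(-0.08556)/0.95670 + 319.2 = 265.8154, v = 677.1·(-0.10733)/0.95670 + 227.9 = 151.9396
M1: Pc = R·M1+t = (+0.10007, -0.11748, +1.03045); u = 596.9·(+0.10007)/1.03045 + 319.2 = 377.1642, v = 677.1·(-0.11748)/1.03045 + 227.9 = 150.7073
M2: Pc = R·M2+t = (+0.13516, -0.28027, +0.91970); u = 596.9·(+0.13516)/0.91970 + 319.2 = 406.9237, v = 677.1·(-0.28027)/0.91970 + 227.9 = 21.5580
M3: Pc = R·M3+t = (-0.05047, -0.27012, +0.84595); u = 596.9·(-0.05047)/0.84595 + 319.2 = 283.5918, v = 677.1·(-0.27012)/0.84595 + 227.9 = 11.6928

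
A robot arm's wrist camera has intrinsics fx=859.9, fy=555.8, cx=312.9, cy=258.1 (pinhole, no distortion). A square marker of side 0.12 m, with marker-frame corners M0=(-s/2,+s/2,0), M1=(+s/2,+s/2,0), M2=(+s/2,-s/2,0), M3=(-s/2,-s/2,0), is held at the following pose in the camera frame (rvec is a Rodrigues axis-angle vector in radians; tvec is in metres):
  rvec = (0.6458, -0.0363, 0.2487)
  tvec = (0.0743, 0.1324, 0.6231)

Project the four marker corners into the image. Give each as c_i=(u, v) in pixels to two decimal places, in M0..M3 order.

c0=(315.13, 399.21) c1=(465.50, 418.26) c2=(525.48, 350.95) c3=(358.12, 328.05)

Intrinsics K: fx=859.9, fy=555.8, cx=312.9, cy=258.1
Marker side s = 0.12 m; corners in marker frame (Z=0):
  M0 = (-0.0600, +0.0600, 0)
  M1 = (+0.0600, +0.0600, 0)
  M2 = (+0.0600, -0.0600, 0)
  M3 = (-0.0600, -0.0600, 0)
rvec = (0.6458, -0.0363, 0.2487), |rvec| = θ = 0.69298 rad = 39.705°
Rodrigues: sinθ=0.63884, 1−cosθ=0.23066; R = I + sinθ·[k]× + (1−cosθ)·[k]×²:
    [+0.96966 -0.24053 +0.04368]
    [+0.21801 +0.76998 -0.59967]
    [+0.11061 +0.59100 +0.79905]
t = (0.0743, 0.1324, 0.6231) m
M0: Pc = R·M0+t = (+0.00169, +0.16552, +0.65192); u = 859.9·(+0.00169)/0.65192 + 312.9 = 315.1276, v = 555.8·(+0.16552)/0.65192 + 258.1 = 399.2131
M1: Pc = R·M1+t = (+0.11805, +0.19168, +0.66520); u = 859.9·(+0.11805)/0.66520 + 312.9 = 465.5007, v = 555.8·(+0.19168)/0.66520 + 258.1 = 418.2560
M2: Pc = R·M2+t = (+0.14691, +0.09928, +0.59428); u = 859.9·(+0.14691)/0.59428 + 312.9 = 525.4761, v = 555.8·(+0.09928)/0.59428 + 258.1 = 350.9539
M3: Pc = R·M3+t = (+0.03055, +0.07312, +0.58100); u = 859.9·(+0.03055)/0.58100 + 312.9 = 358.1178, v = 555.8·(+0.07312)/0.58100 + 258.1 = 328.0491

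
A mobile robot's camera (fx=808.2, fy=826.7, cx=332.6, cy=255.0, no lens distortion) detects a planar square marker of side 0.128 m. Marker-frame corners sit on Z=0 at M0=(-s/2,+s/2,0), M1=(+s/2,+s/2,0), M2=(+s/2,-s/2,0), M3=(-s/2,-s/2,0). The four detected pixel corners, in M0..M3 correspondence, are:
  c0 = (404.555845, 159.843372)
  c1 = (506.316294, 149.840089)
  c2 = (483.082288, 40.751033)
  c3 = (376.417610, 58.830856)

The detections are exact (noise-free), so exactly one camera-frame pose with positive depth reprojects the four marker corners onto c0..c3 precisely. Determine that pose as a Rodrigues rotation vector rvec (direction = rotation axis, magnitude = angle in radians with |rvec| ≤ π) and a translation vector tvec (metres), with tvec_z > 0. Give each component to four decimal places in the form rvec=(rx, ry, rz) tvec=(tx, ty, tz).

rvec=(0.5598, 0.4956, -0.1798) tvec=(0.1249, -0.1694, 0.9291)

Intrinsics K: fx=808.2, fy=826.7, cx=332.6, cy=255.0
Marker side s = 0.128 m; corners in marker frame (Z=0):
  M0 = (-0.0640, +0.0640, 0)
  M1 = (+0.0640, +0.0640, 0)
  M2 = (+0.0640, -0.0640, 0)
  M3 = (-0.0640, -0.0640, 0)
Detected image corners:
  c0 = (404.555845, 159.843372) px
  c1 = (506.316294, 149.840089) px
  c2 = (483.082288, 40.751033) px
  c3 = (376.417610, 58.830856) px
Planar DLT: solve 8×8 A·h = b for H (H[2,2]=1):
  H  [+577.24360 +422.29304 +441.22289]
  H  [-163.31931 +870.71291 +104.23454]
  H  [-0.53391 +0.49925 +1.00000]
B = K⁻¹H; ‖b₁‖=1.076295, ‖b₂‖=1.076295; λ = 2/(‖b₁‖+‖b₂‖) = 0.929113, sign → tz>0 ⇒ λ=+0.929113
r₁ = λ·B[:,0] = (+0.86775,-0.03054,-0.49606); r₂ = λ·B[:,1] = (+0.29458,+0.83550,+0.46386)
r₃ = r₁×r₂ = (+0.40029,-0.54864,+0.73400); SVD([r₁ r₂ r₃]) → R = UVᵀ:
  R  [+0.86775 +0.29458 +0.40029]
  R  [-0.03054 +0.83550 -0.54864]
  R  [-0.49606 +0.46386 +0.73400]
t = (+0.12487, -0.16944, +0.92911) m
tr R = 2.437245; θ = arccos((tr R − 1)/2) = 0.768977 rad = 44.059°
axis k = ((R−Rᵀ)₃₂, (R−Rᵀ)₁₃, (R−Rᵀ)₂₁) / (2 sinθ) = (+0.728003, +0.644490, -0.233762)
rvec = θ·k = (+0.559817, +0.495598, -0.179757)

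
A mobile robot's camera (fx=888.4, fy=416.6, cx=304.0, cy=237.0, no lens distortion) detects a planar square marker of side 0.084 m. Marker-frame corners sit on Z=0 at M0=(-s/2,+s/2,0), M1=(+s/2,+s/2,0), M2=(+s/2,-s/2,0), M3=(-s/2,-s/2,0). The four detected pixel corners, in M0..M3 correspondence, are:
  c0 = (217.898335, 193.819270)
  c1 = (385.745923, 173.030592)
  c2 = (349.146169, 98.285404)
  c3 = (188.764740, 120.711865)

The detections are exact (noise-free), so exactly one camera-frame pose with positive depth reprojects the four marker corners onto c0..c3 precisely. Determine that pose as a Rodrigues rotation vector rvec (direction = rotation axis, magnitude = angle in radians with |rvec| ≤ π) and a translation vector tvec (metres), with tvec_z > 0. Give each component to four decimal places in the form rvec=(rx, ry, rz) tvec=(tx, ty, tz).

Intrinsics K: fx=888.4, fy=416.6, cx=304.0, cy=237.0
Marker side s = 0.084 m; corners in marker frame (Z=0):
  M0 = (-0.0420, +0.0420, 0)
  M1 = (+0.0420, +0.0420, 0)
  M2 = (+0.0420, -0.0420, 0)
  M3 = (-0.0420, -0.0420, 0)
Detected image corners:
  c0 = (217.898335, 193.819270) px
  c1 = (385.745923, 173.030592) px
  c2 = (349.146169, 98.285404) px
  c3 = (188.764740, 120.711865) px
Planar DLT: solve 8×8 A·h = b for H (H[2,2]=1):
  H  [+1839.09716 +258.74928 +283.69601]
  H  [-315.81666 +812.28391 +145.92586]
  H  [-0.39870 -0.46174 +1.00000]
B = K⁻¹H; ‖b₁‖=2.304362, ‖b₂‖=2.304362; λ = 2/(‖b₁‖+‖b₂‖) = 0.433960, sign → tz>0 ⇒ λ=+0.433960
r₁ = λ·B[:,0] = (+0.95756,-0.23055,-0.17302); r₂ = λ·B[:,1] = (+0.19496,+0.96012,-0.20038)
r₃ = r₁×r₂ = (+0.21232,+0.15814,+0.96432); SVD([r₁ r₂ r₃]) → R = UVᵀ:
  R  [+0.95756 +0.19496 +0.21232]
  R  [-0.23055 +0.96012 +0.15814]
  R  [-0.17302 -0.20038 +0.96432]
t = (-0.00992, -0.09487, +0.43396) m
tr R = 2.882000; θ = arccos((tr R − 1)/2) = 0.345223 rad = 19.780°
axis k = ((R−Rᵀ)₃₂, (R−Rᵀ)₁₃, (R−Rᵀ)₂₁) / (2 sinθ) = (-0.529716, +0.569342, -0.628690)
rvec = θ·k = (-0.182870, +0.196550, -0.217038)

rvec=(-0.1829, 0.1966, -0.2170) tvec=(-0.0099, -0.0949, 0.4340)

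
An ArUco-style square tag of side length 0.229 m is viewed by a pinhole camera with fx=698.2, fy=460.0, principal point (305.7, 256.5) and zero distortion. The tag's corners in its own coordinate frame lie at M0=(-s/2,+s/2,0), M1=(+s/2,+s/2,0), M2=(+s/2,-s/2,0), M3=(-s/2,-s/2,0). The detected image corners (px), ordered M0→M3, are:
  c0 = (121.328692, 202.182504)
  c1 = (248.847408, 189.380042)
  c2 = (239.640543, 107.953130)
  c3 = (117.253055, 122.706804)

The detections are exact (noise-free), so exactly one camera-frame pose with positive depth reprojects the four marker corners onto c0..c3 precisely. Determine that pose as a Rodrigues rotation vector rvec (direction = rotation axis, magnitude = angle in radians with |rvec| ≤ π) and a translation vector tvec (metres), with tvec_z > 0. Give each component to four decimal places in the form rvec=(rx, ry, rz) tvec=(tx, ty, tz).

Intrinsics K: fx=698.2, fy=460.0, cx=305.7, cy=256.5
Marker side s = 0.229 m; corners in marker frame (Z=0):
  M0 = (-0.1145, +0.1145, 0)
  M1 = (+0.1145, +0.1145, 0)
  M2 = (+0.1145, -0.1145, 0)
  M3 = (-0.1145, -0.1145, 0)
Detected image corners:
  c0 = (121.328692, 202.182504) px
  c1 = (248.847408, 189.380042) px
  c2 = (239.640543, 107.953130) px
  c3 = (117.253055, 122.706804) px
Planar DLT: solve 8×8 A·h = b for H (H[2,2]=1):
  H  [+520.81673 -2.45989 +180.73347]
  H  [-81.31062 +324.47418 +154.86962]
  H  [-0.13539 -0.17213 +1.00000]
B = K⁻¹H; ‖b₁‖=0.822779, ‖b₂‖=0.822779; λ = 2/(‖b₁‖+‖b₂‖) = 1.215393, sign → tz>0 ⇒ λ=+1.215393
r₁ = λ·B[:,0] = (+0.97866,-0.12308,-0.16455); r₂ = λ·B[:,1] = (+0.08732,+0.97397,-0.20920)
r₃ = r₁×r₂ = (+0.18602,+0.19037,+0.96393); SVD([r₁ r₂ r₃]) → R = UVᵀ:
  R  [+0.97866 +0.08732 +0.18602]
  R  [-0.12308 +0.97397 +0.19037]
  R  [-0.16455 -0.20920 +0.96393]
t = (-0.21754, -0.26852, +1.21539) m
tr R = 2.916553; θ = arccos((tr R − 1)/2) = 0.289885 rad = 16.609°
axis k = ((R−Rᵀ)₃₂, (R−Rᵀ)₁₃, (R−Rᵀ)₂₁) / (2 sinθ) = (-0.698943, +0.613215, -0.368030)
rvec = θ·k = (-0.202613, +0.177762, -0.106686)

rvec=(-0.2026, 0.1778, -0.1067) tvec=(-0.2175, -0.2685, 1.2154)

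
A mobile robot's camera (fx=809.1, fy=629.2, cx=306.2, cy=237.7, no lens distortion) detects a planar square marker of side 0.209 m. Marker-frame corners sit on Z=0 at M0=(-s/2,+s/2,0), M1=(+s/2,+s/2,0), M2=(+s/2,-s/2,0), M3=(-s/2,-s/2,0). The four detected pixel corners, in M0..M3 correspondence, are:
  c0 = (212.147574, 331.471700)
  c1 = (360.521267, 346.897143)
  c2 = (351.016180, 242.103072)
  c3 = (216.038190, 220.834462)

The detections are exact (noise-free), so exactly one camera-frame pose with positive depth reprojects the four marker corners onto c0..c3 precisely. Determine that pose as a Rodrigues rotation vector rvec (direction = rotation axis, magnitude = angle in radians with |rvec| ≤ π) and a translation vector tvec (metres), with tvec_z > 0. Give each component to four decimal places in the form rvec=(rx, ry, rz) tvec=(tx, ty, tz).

Intrinsics K: fx=809.1, fy=629.2, cx=306.2, cy=237.7
Marker side s = 0.209 m; corners in marker frame (Z=0):
  M0 = (-0.1045, +0.1045, 0)
  M1 = (+0.1045, +0.1045, 0)
  M2 = (+0.1045, -0.1045, 0)
  M3 = (-0.1045, -0.1045, 0)
Detected image corners:
  c0 = (212.147574, 331.471700) px
  c1 = (360.521267, 346.897143) px
  c2 = (351.016180, 242.103072) px
  c3 = (216.038190, 220.834462) px
Planar DLT: solve 8×8 A·h = b for H (H[2,2]=1):
  H  [+772.57214 -116.24694 +287.36366]
  H  [+184.82390 +383.90104 +283.06653]
  H  [+0.33775 -0.45909 +1.00000]
B = K⁻¹H; ‖b₁‖=0.908661, ‖b₂‖=0.908661; λ = 2/(‖b₁‖+‖b₂‖) = 1.100520, sign → tz>0 ⇒ λ=+1.100520
r₁ = λ·B[:,0] = (+0.91017,+0.18285,+0.37170); r₂ = λ·B[:,1] = (+0.03309,+0.86234,-0.50524)
r₃ = r₁×r₂ = (-0.41292,+0.47215,+0.77883); SVD([r₁ r₂ r₃]) → R = UVᵀ:
  R  [+0.91017 +0.03309 -0.41292]
  R  [+0.18285 +0.86234 +0.47215]
  R  [+0.37170 -0.50524 +0.77883]
t = (-0.02562, +0.07935, +1.10052) m
tr R = 2.551339; θ = arccos((tr R − 1)/2) = 0.683021 rad = 39.134°
axis k = ((R−Rᵀ)₃₂, (R−Rᵀ)₁₃, (R−Rᵀ)₂₁) / (2 sinθ) = (-0.774310, -0.621585, +0.118644)
rvec = θ·k = (-0.528870, -0.424556, +0.081036)

rvec=(-0.5289, -0.4246, 0.0810) tvec=(-0.0256, 0.0793, 1.1005)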